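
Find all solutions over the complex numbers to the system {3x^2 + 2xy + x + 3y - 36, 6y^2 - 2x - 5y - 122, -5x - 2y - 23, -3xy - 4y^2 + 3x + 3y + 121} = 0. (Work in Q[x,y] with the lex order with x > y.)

Compute a lex Gröbner basis by Buchberger's algorithm.
f_1 = 3x^2 + 2xy + x + 3y - 36, LT = x^2.
f_2 = -2x + 6y^2 - 5y - 122, LT = x.
f_3 = -5x - 2y - 23, LT = x.
f_4 = -3xy + 3x - 4y^2 + 3y + 121, LT = xy.

S(f_1,f_2): lcm = x^2. S = 3xy^2 - 11/6xy - 182/3x + y - 12.
  reduce S modulo (f_1, f_2, f_3, f_4):
  remainder 9y^4 - 13y^3 - 4325/12y^2 + 529/2y + 11066/3 ≠ 0; add h_5 = 9y^4 - 13y^3 - 4325/12y^2 + 529/2y + 11066/3 to the basis.

S(f_1,f_3): lcm = x^2. S = 4/15xy - 64/15x + y - 12.
  reduce S modulo (f_1, f_2, f_3, f_4, h_5):
  remainder 4/5y^3 - 202/15y^2 - 23/5y + 3724/15 ≠ 0; add h_6 = 4/5y^3 - 202/15y^2 - 23/5y + 3724/15 to the basis.

S(f_1,f_4): lcm = x^2y. S = x^2 - 2/3xy^2 + 4/3xy + 121/3x + y^2 - 12y.
  reduce S modulo (f_1, f_2, f_3, f_4, h_5, h_6):
  remainder 93y^2 - 1085/12y - 5549/3 ≠ 0; add h_7 = 93y^2 - 1085/12y - 5549/3 to the basis.

S(f_2,f_3): lcm = x. S = -3y^2 + 21/10y + 282/5.
  reduce S modulo (f_1, f_2, f_3, f_4, h_5, h_6, h_7):
  remainder -49/60y - 49/15 ≠ 0; add h_8 = -49/60y - 49/15 to the basis.

The other S-polynomials (S(f_2,f_4), S(f_3,f_4), S(f_1,h_5), S(f_2,h_5), S(f_3,h_5), S(f_4,h_5), S(f_1,h_6), S(f_2,h_6), S(f_3,h_6), S(f_4,h_6), S(h_5,h_6), S(f_1,h_7), S(f_2,h_7), S(f_3,h_7), S(f_4,h_7), S(h_5,h_7), S(h_6,h_7), S(f_1,h_8), S(f_2,h_8), S(f_3,h_8), S(f_4,h_8), S(h_5,h_8), S(h_6,h_8), S(h_7,h_8)) all reduce to 0 modulo the current basis, so we have a Gröbner basis.
Inter-reduce: drop elements whose leading term is divisible by another's, tail-reduce, and make monic.
Reduced Gröbner basis: {x + 3, y + 4}.

The lex basis is triangular: the last element involves only y. Solving y + 4 = 0 gives y ∈ {-4}; substituting each value into the earlier elements determines the remaining variables.
  y = -4: the earlier basis element becomes x + 3 = 0, giving x = -3 — point (-3, -4).

{(-3, -4)}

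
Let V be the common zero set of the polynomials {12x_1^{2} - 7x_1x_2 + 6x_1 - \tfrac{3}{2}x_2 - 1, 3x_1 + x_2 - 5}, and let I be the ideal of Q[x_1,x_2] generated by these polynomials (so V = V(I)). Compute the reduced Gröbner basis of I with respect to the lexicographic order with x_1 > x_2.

G = {x_1 + \tfrac{1}{3}x_2 - \tfrac{5}{3}, x_2^{2} - \tfrac{171}{22}x_2 + \tfrac{127}{11}}

f_1 = 12x_1^{2} - 7x_1x_2 + 6x_1 - \tfrac{3}{2}x_2 - 1, LT = x_1^{2}.
f_2 = 3x_1 + x_2 - 5, LT = x_1.

S(f_1,f_2): lcm = x_1^{2}. S = -\tfrac{11}{12}x_1x_2 + \tfrac{13}{6}x_1 - \tfrac{1}{8}x_2 - \tfrac{1}{12}.
  leading term x_1x_2: subtract (-\tfrac{11}{36}x_2)·f_2 from -\tfrac{11}{12}x_1x_2 + \tfrac{13}{6}x_1 - \tfrac{1}{8}x_2 - \tfrac{1}{12} → \tfrac{13}{6}x_1 + \tfrac{11}{36}x_2^{2} - \tfrac{119}{72}x_2 - \tfrac{1}{12}
  leading term x_1: subtract (\tfrac{13}{18})·f_2 from \tfrac{13}{6}x_1 + \tfrac{11}{36}x_2^{2} - \tfrac{119}{72}x_2 - \tfrac{1}{12} → \tfrac{11}{36}x_2^{2} - \tfrac{19}{8}x_2 + \tfrac{127}{36}
  leading term x_2^{2}: no divisor's leading term divides it; move \tfrac{11}{36}x_2^{2} to the remainder.
  leading term x_2: no divisor's leading term divides it; move -\tfrac{19}{8}x_2 to the remainder.
  leading term 1: no divisor's leading term divides it; move \tfrac{127}{36} to the remainder.
  remainder \tfrac{11}{36}x_2^{2} - \tfrac{19}{8}x_2 + \tfrac{127}{36} ≠ 0; add g_3 = \tfrac{11}{36}x_2^{2} - \tfrac{19}{8}x_2 + \tfrac{127}{36} to the basis.

S(f_1,g_3): leading monomials are coprime, so the S-polynomial reduces to 0 (Buchberger's first criterion).
S(f_2,g_3): leading monomials are coprime, so the S-polynomial reduces to 0 (Buchberger's first criterion).
Every S-polynomial of the final basis reduces to 0, so we have a Gröbner basis.
Inter-reduce: drop elements whose leading term is divisible by another's, tail-reduce, and make monic.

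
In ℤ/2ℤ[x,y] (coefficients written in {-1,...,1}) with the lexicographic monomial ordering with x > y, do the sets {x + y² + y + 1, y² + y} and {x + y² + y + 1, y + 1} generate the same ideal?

No, the ideals differ.

For a fixed monomial order, each ideal has a unique reduced Gröbner basis; comparing bases decides equality.
Buchberger on the first generating set:
f_1 = x + y² + y + 1, LT = x.
f_2 = y² + y, LT = y².

S(f_1,f_2): leading monomials are coprime, so the S-polynomial reduces to 0 (Buchberger's first criterion).
Every S-polynomial of the final basis reduces to 0, so we have a Gröbner basis.
Inter-reduce: drop elements whose leading term is divisible by another's, tail-reduce, and make monic.
Reduced Gröbner basis: {x + 1, y² + y}.

Buchberger on the second generating set:
h_1 = x + y² + y + 1, LT = x.
h_2 = y + 1, LT = y.

S(h_1,h_2): leading monomials are coprime, so the S-polynomial reduces to 0 (Buchberger's first criterion).
Every S-polynomial of the final basis reduces to 0, so we have a Gröbner basis.
Inter-reduce: drop elements whose leading term is divisible by another's, tail-reduce, and make monic.
Reduced Gröbner basis: {x + 1, y + 1}.

These differ, so the ideals are not equal.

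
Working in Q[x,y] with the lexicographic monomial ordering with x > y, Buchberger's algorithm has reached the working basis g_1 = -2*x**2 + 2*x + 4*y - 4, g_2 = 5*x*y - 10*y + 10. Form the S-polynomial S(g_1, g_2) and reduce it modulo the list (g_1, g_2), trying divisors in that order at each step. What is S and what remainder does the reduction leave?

lcm(LM(g_1), LM(g_2)) = x**2*y.
S = (lcm/LT(g_1))·g_1 − (lcm/LT(g_2))·g_2 = x*y - 2*x - 2*y**2 + 2*y.
Reduce S modulo (g_1, g_2) in that order:
  leading term x*y: subtract (1/5)·g_2 from x*y - 2*x - 2*y**2 + 2*y → -2*x - 2*y**2 + 4*y - 2
  leading term x: no divisor's leading term divides it; move -2*x to the remainder.
  leading term y**2: no divisor's leading term divides it; move -2*y**2 to the remainder.
  leading term y: no divisor's leading term divides it; move 4*y to the remainder.
  leading term 1: no divisor's leading term divides it; move -2 to the remainder.
The remainder -2*x - 2*y**2 + 4*y - 2 is nonzero, so it would be added as the next basis element.

S(g_1, g_2) = x*y - 2*x - 2*y**2 + 2*y; remainder on division = -2*x - 2*y**2 + 4*y - 2.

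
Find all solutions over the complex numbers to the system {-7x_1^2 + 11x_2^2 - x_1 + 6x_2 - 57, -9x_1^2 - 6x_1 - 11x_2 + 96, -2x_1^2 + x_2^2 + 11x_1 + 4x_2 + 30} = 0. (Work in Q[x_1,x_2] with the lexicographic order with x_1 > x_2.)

Compute a lex Gröbner basis by Buchberger's algorithm.
f_1 = -7x_1^2 - x_1 + 11x_2^2 + 6x_2 - 57, LT = x_1^2.
f_2 = -9x_1^2 - 6x_1 - 11x_2 + 96, LT = x_1^2.
f_3 = -2x_1^2 + 11x_1 + x_2^2 + 4x_2 + 30, LT = x_1^2.

S(f_1,f_2): lcm = x_1^2. S = -11/21x_1 - 11/7x_2^2 - 131/63x_2 + 395/21.
  leading term x_1: no divisor's leading term divides it; move -11/21x_1 to the remainder.
  leading term x_2^2: no divisor's leading term divides it; move -11/7x_2^2 to the remainder.
  leading term x_2: no divisor's leading term divides it; move -131/63x_2 to the remainder.
  leading term 1: no divisor's leading term divides it; move 395/21 to the remainder.
  remainder -11/21x_1 - 11/7x_2^2 - 131/63x_2 + 395/21 ≠ 0; add h_4 = -11/21x_1 - 11/7x_2^2 - 131/63x_2 + 395/21 to the basis.

S(f_1,f_3): lcm = x_1^2. S = 79/14x_1 - 15/14x_2^2 + 8/7x_2 + 162/7.
  leading term x_1: subtract (-237/22)·h_4 from 79/14x_1 - 15/14x_2^2 + 8/7x_2 + 162/7 → -18x_2^2 - 1403/66x_2 + 4967/22
  leading term x_2^2: no divisor's leading term divides it; move -18x_2^2 to the remainder.
  leading term x_2: no divisor's leading term divides it; move -1403/66x_2 to the remainder.
  leading term 1: no divisor's leading term divides it; move 4967/22 to the remainder.
  remainder -18x_2^2 - 1403/66x_2 + 4967/22 ≠ 0; add h_5 = -18x_2^2 - 1403/66x_2 + 4967/22 to the basis.

S(f_2,f_3): lcm = x_1^2. S = 37/6x_1 + 1/2x_2^2 + 29/9x_2 + 13/3.
  leading term x_1: subtract (-259/22)·h_4 from 37/6x_1 + 1/2x_2^2 + 29/9x_2 + 13/3 → -18x_2^2 - 1403/66x_2 + 4967/22
  leading term x_2^2: subtract (1)·h_5 from -18x_2^2 - 1403/66x_2 + 4967/22 → 0
  remainder 0.

S(f_1,h_4): lcm = x_1^2. S = -3x_1x_2^2 - 131/33x_1x_2 + 2776/77x_1 - 11/7x_2^2 - 6/7x_2 + 57/7.
  leading term x_1x_2^2: subtract (63/11x_2^2)·h_4 from -3x_1x_2^2 - 131/33x_1x_2 + 2776/77x_1 - 11/7x_2^2 - 6/7x_2 + 57/7 → -131/33x_1x_2 + 2776/77x_1 + 9x_2^4 + 131/11x_2^3 - 8416/77x_2^2 - 6/7x_2 + 57/7
  leading term x_1x_2: subtract (917/121x_2)·h_4 from -131/33x_1x_2 + 2776/77x_1 + 9x_2^4 + 131/11x_2^3 - 8416/77x_2^2 - 6/7x_2 + 57/7 → 2776/77x_1 + 9x_2^4 + 262/11x_2^3 - 713057/7623x_2^2 - 364393/2541x_2 + 57/7
  leading term x_1: subtract (-8328/121)·h_4 from 2776/77x_1 + 9x_2^4 + 262/11x_2^3 - 713057/7623x_2^2 - 364393/2541x_2 + 57/7 → 9x_2^4 + 262/11x_2^3 - 219647/1089x_2^2 - 34669/121x_2 + 157631/121
  leading term x_2^4: subtract (-1/2x_2^2)·h_5 from 9x_2^4 + 262/11x_2^3 - 219647/1089x_2^2 - 34669/121x_2 + 157631/121 → 1741/132x_2^3 - 386855/4356x_2^2 - 34669/121x_2 + 157631/121
  leading term x_2^3: subtract (-1741/2376x_2)·h_5 from 1741/132x_2^3 - 386855/4356x_2^2 - 34669/121x_2 + 157631/121 → -16369403/156816x_2^2 - 6329461/52272x_2 + 157631/121
  leading term x_2^2: subtract (16369403/2822688)·h_5 from -16369403/156816x_2^2 - 6329461/52272x_2 + 157631/121 → 408073405/186297408x_2 - 408073405/62099136
  leading term x_2: no divisor's leading term divides it; move 408073405/186297408x_2 to the remainder.
  leading term 1: no divisor's leading term divides it; move -408073405/62099136 to the remainder.
  remainder 408073405/186297408x_2 - 408073405/62099136 ≠ 0; add h_6 = 408073405/186297408x_2 - 408073405/62099136 to the basis.

S(f_2,h_4): lcm = x_1^2. S = -3x_1x_2^2 - 131/33x_1x_2 + 1207/33x_1 + 11/9x_2 - 32/3.
  leading term x_1x_2^2: subtract (63/11x_2^2)·h_4 from -3x_1x_2^2 - 131/33x_1x_2 + 1207/33x_1 + 11/9x_2 - 32/3 → -131/33x_1x_2 + 1207/33x_1 + 9x_2^4 + 131/11x_2^3 - 1185/11x_2^2 + 11/9x_2 - 32/3
  leading term x_1x_2: subtract (917/121x_2)·h_4 from -131/33x_1x_2 + 1207/33x_1 + 9x_2^4 + 131/11x_2^3 - 1185/11x_2^2 + 11/9x_2 - 32/3 → 1207/33x_1 + 9x_2^4 + 262/11x_2^3 - 100154/1089x_2^2 - 153904/1089x_2 - 32/3
  leading term x_1: subtract (-8449/121)·h_4 from 1207/33x_1 + 9x_2^4 + 262/11x_2^3 - 100154/1089x_2^2 - 153904/1089x_2 - 32/3 → 9x_2^4 + 262/11x_2^3 - 219647/1089x_2^2 - 34669/121x_2 + 157631/121
  leading term x_2^4: subtract (-1/2x_2^2)·h_5 from 9x_2^4 + 262/11x_2^3 - 219647/1089x_2^2 - 34669/121x_2 + 157631/121 → 1741/132x_2^3 - 386855/4356x_2^2 - 34669/121x_2 + 157631/121
  leading term x_2^3: subtract (-1741/2376x_2)·h_5 from 1741/132x_2^3 - 386855/4356x_2^2 - 34669/121x_2 + 157631/121 → -16369403/156816x_2^2 - 6329461/52272x_2 + 157631/121
  leading term x_2^2: subtract (16369403/2822688)·h_5 from -16369403/156816x_2^2 - 6329461/52272x_2 + 157631/121 → 408073405/186297408x_2 - 408073405/62099136
  leading term x_2: subtract (1)·h_6 from 408073405/186297408x_2 - 408073405/62099136 → 0
  remainder 0.

S(f_3,h_4): lcm = x_1^2. S = -3x_1x_2^2 - 131/33x_1x_2 + 669/22x_1 - 1/2x_2^2 - 2x_2 - 15.
  leading term x_1x_2^2: subtract (63/11x_2^2)·h_4 from -3x_1x_2^2 - 131/33x_1x_2 + 669/22x_1 - 1/2x_2^2 - 2x_2 - 15 → -131/33x_1x_2 + 669/22x_1 + 9x_2^4 + 131/11x_2^3 - 2381/22x_2^2 - 2x_2 - 15
  leading term x_1x_2: subtract (917/121x_2)·h_4 from -131/33x_1x_2 + 669/22x_1 + 9x_2^4 + 131/11x_2^3 - 2381/22x_2^2 - 2x_2 - 15 → 669/22x_1 + 9x_2^4 + 262/11x_2^3 - 201397/2178x_2^2 - 52471/363x_2 - 15
  leading term x_1: subtract (-14049/242)·h_4 from 669/22x_1 + 9x_2^4 + 262/11x_2^3 - 201397/2178x_2^2 - 52471/363x_2 - 15 → 9x_2^4 + 262/11x_2^3 - 200045/1089x_2^2 - 192581/726x_2 + 260625/242
  leading term x_2^4: subtract (-1/2x_2^2)·h_5 from 9x_2^4 + 262/11x_2^3 - 200045/1089x_2^2 - 192581/726x_2 + 260625/242 → 1741/132x_2^3 - 308447/4356x_2^2 - 192581/726x_2 + 260625/242
  leading term x_2^3: subtract (-1741/2376x_2)·h_5 from 1741/132x_2^3 - 308447/4356x_2^2 - 192581/726x_2 + 260625/242 → -13546715/156816x_2^2 - 5218285/52272x_2 + 260625/242
  leading term x_2^2: subtract (13546715/2822688)·h_5 from -13546715/156816x_2^2 - 5218285/52272x_2 + 260625/242 → 408073405/186297408x_2 - 408073405/62099136
  leading term x_2: subtract (1)·h_6 from 408073405/186297408x_2 - 408073405/62099136 → 0
  remainder 0.

S(f_1,h_5): leading monomials are coprime, so the S-polynomial reduces to 0 (Buchberger's first criterion).
S(f_2,h_5): leading monomials are coprime, so the S-polynomial reduces to 0 (Buchberger's first criterion).
S(f_3,h_5): leading monomials are coprime, so the S-polynomial reduces to 0 (Buchberger's first criterion).
S(h_4,h_5): leading monomials are coprime, so the S-polynomial reduces to 0 (Buchberger's first criterion).
S(f_1,h_6): leading monomials are coprime, so the S-polynomial reduces to 0 (Buchberger's first criterion).
S(f_2,h_6): leading monomials are coprime, so the S-polynomial reduces to 0 (Buchberger's first criterion).
S(f_3,h_6): leading monomials are coprime, so the S-polynomial reduces to 0 (Buchberger's first criterion).
S(h_4,h_6): leading monomials are coprime, so the S-polynomial reduces to 0 (Buchberger's first criterion).
S(h_5,h_6): lcm = x_2^2. S = 4967/1188x_2 - 4967/396.
  leading term x_2: subtract (778905072/408073405)·h_6 from 4967/1188x_2 - 4967/396 → 0
  remainder 0.

Every S-polynomial of the final basis reduces to 0, so we have a Gröbner basis.
Inter-reduce: drop elements whose leading term is divisible by another's, tail-reduce, and make monic.
Reduced Gröbner basis: {x_1 + 3, x_2 - 3}.

A lex Gröbner basis eliminates variables successively. Here x_2 - 3 depends only on x_2, with roots {3}; lifting each root through the earlier basis elements recovers the full solutions.
  x_2 = 3: the earlier basis element becomes x_1 + 3 = 0, giving x_1 = -3 — point (-3, 3).
Zero-dimensionality of the ideal guarantees finitely many solutions over ℂ.

{(-3, 3)}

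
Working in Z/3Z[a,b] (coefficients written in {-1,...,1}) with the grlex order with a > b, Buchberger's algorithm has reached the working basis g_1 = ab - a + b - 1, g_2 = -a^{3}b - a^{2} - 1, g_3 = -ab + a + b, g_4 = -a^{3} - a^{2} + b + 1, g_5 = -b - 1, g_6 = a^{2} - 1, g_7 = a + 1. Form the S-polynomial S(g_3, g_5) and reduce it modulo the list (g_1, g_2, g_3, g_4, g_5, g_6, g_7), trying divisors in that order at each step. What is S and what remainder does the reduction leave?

lcm(LM(g_3), LM(g_5)) = ab.
S = (lcm/LT(g_3))·g_3 − (lcm/LT(g_5))·g_5 = a - b.
Reduce S modulo (g_1, g_2, g_3, g_4, g_5, g_6, g_7) in that order:
  leading term a: subtract (1)·g_7 from a - b → -b - 1
  leading term b: subtract (1)·g_5 from -b - 1 → 0
The remainder is 0, so this S-polynomial contributes no new basis element.

S(g_3, g_5) = a - b; remainder on division = 0.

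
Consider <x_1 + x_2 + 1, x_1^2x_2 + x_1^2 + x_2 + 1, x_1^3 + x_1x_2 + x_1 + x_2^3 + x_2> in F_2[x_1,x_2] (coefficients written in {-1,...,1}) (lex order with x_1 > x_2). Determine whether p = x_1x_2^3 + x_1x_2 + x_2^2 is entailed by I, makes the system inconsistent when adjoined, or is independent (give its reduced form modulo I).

First compute the reduced Gröbner basis of I by Buchberger's algorithm.
f_1 = x_1 + x_2 + 1, LT = x_1.
f_2 = x_1^2x_2 + x_1^2 + x_2 + 1, LT = x_1^2x_2.
f_3 = x_1^3 + x_1x_2 + x_1 + x_2^3 + x_2, LT = x_1^3.

S(f_1,f_2): lcm = x_1^2x_2. S = x_1^2 + x_1x_2^2 + x_1x_2 + x_2 + 1.
  leading term x_1^2: subtract (x_1)·f_1 from x_1^2 + x_1x_2^2 + x_1x_2 + x_2 + 1 → x_1x_2^2 + x_1 + x_2 + 1
  leading term x_1x_2^2: subtract (x_2^2)·f_1 from x_1x_2^2 + x_1 + x_2 + 1 → x_1 + x_2^3 + x_2^2 + x_2 + 1
  leading term x_1: subtract (1)·f_1 from x_1 + x_2^3 + x_2^2 + x_2 + 1 → x_2^3 + x_2^2
  leading term x_2^3: no divisor's leading term divides it; move x_2^3 to the remainder.
  leading term x_2^2: no divisor's leading term divides it; move x_2^2 to the remainder.
  remainder x_2^3 + x_2^2 ≠ 0; add h_4 = x_2^3 + x_2^2 to the basis.

The other S-polynomials (S(f_1,f_3), S(f_2,f_3), S(f_1,h_4), S(f_2,h_4), S(f_3,h_4)) all reduce to 0 modulo the current basis, so we have a Gröbner basis.
Inter-reduce: drop elements whose leading term is divisible by another's, tail-reduce, and make monic.
Reduced Gröbner basis: {x_1 + x_2 + 1, x_2^3 + x_2^2}.
Label its elements g_1 = x_1 + x_2 + 1, g_2 = x_2^3 + x_2^2.

Reduce p = x_1x_2^3 + x_1x_2 + x_2^2 modulo G:
  leading term x_1x_2^3: subtract (x_2^3)·g_1 from x_1x_2^3 + x_1x_2 + x_2^2 → x_1x_2 + x_2^4 + x_2^3 + x_2^2
  leading term x_1x_2: subtract (x_2)·g_1 from x_1x_2 + x_2^4 + x_2^3 + x_2^2 → x_2^4 + x_2^3 + x_2
  leading term x_2^4: subtract (x_2)·g_2 from x_2^4 + x_2^3 + x_2 → x_2
  leading term x_2: no divisor's leading term divides it; move x_2 to the remainder.
  normal form = x_2.
The normal form is nonzero, so p ∉ I. Since p minus its normal form lies in I, I + (p) = I + (r) where r = x_2; decide whether this ideal is the whole ring.
Run Buchberger on G together with r (pairs among the g_i already reduce to 0 since G is a Gröbner basis):
g_1 = x_1 + x_2 + 1, LT = x_1.
g_2 = x_2^3 + x_2^2, LT = x_2^3.
r = x_2, LT = x_2.

The S-polynomials (S(g_1,g_2), S(g_1,r), S(g_2,r)) all reduce to 0 modulo the current basis, so we have a Gröbner basis.
Inter-reduce: drop elements whose leading term is divisible by another's, tail-reduce, and make monic.
Reduced Gröbner basis: {x_1 + 1, x_2}.
The reduced Gröbner basis of I + (p) is {x_1 + 1, x_2} ≠ {1}, a proper ideal, so the enlarged system stays consistent: p is independent of I, with normal form x_2.

Ideal membership is decidable via reduction modulo a Gröbner basis.

x_1x_2^3 + x_1x_2 + x_2^2 is independent of I; its normal form modulo I is x_2.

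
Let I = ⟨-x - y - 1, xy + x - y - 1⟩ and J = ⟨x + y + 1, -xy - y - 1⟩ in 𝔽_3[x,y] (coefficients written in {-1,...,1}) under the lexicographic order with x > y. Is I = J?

Yes, the ideals are equal.

For a fixed monomial order, each ideal has a unique reduced Gröbner basis; comparing bases decides equality.
Buchberger on the first generating set:
f_1 = -x - y - 1, LT = x.
f_2 = xy + x - y - 1, LT = xy.

S(f_1,f_2): lcm = xy. S = -x + y² - y + 1.
  leading term x: subtract (1)·f_1 from -x + y² - y + 1 → y² - 1
  leading term y²: no divisor's leading term divides it; move y² to the remainder.
  leading term 1: no divisor's leading term divides it; move -1 to the remainder.
  remainder y² - 1 ≠ 0; add g_3 = y² - 1 to the basis.

The other S-polynomials (S(f_1,g_3), S(f_2,g_3)) all reduce to 0 modulo the current basis, so we have a Gröbner basis.
Inter-reduce: drop elements whose leading term is divisible by another's, tail-reduce, and make monic.
Reduced Gröbner basis: {x + y + 1, y² - 1}.

Buchberger on the second generating set:
h_1 = x + y + 1, LT = x.
h_2 = -xy - y - 1, LT = xy.

S(h_1,h_2): lcm = xy. S = y² - 1.
  leading term y²: no divisor's leading term divides it; move y² to the remainder.
  leading term 1: no divisor's leading term divides it; move -1 to the remainder.
  remainder y² - 1 ≠ 0; add k_3 = y² - 1 to the basis.

The other S-polynomials (S(h_1,k_3), S(h_2,k_3)) all reduce to 0 modulo the current basis, so we have a Gröbner basis.
Inter-reduce: drop elements whose leading term is divisible by another's, tail-reduce, and make monic.
Reduced Gröbner basis: {x + y + 1, y² - 1}.

These coincide, so the ideals are equal.
The choice of monomial ordering does not affect the verdict — as long as both bases are computed under the same ordering, their equality decides ideal equality.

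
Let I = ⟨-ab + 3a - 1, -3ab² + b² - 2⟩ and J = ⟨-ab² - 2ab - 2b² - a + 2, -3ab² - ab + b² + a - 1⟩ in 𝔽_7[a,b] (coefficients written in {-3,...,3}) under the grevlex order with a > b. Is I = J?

Equality of ideals is decidable: compute both reduced Gröbner bases (unique for the ordering) and check whether they agree.
Buchberger on the first generating set:
f_1 = -ab + 3a - 1, LT = ab.
f_2 = -3ab² + b² - 2, LT = ab².

S(f_1,f_2): lcm = ab². S = -3ab - 2b² + b - 3.
  leading term ab: subtract (3)·f_1 from -3ab - 2b² + b - 3 → -2b² - 2a + b
  leading term b²: no divisor's leading term divides it; move -2b² to the remainder.
  leading term a: no divisor's leading term divides it; move -2a to the remainder.
  leading term b: no divisor's leading term divides it; move b to the remainder.
  remainder -2b² - 2a + b ≠ 0; add g_3 = -2b² - 2a + b to the basis.

S(f_1,g_3): lcm = ab². S = -a² + ab + b.
  leading term a²: no divisor's leading term divides it; move -a² to the remainder.
  leading term ab: subtract (-1)·f_1 from ab + b → 3a + b - 1
  leading term a: no divisor's leading term divides it; move 3a to the remainder.
  leading term b: no divisor's leading term divides it; move b to the remainder.
  leading term 1: no divisor's leading term divides it; move -1 to the remainder.
  remainder -a² + 3a + b - 1 ≠ 0; add g_4 = -a² + 3a + b - 1 to the basis.

The other S-polynomials (S(f_2,g_3), S(f_1,g_4), S(f_2,g_4), S(g_3,g_4)) all reduce to 0 modulo the current basis, so we have a Gröbner basis.
Inter-reduce: drop elements whose leading term is divisible by another's, tail-reduce, and make monic.
Reduced Gröbner basis: {a² - 3a - b + 1, ab - 3a + 1, b² + a + 3b}.

Buchberger on the second generating set:
h_1 = -ab² - 2ab - 2b² - a + 2, LT = ab².
h_2 = -3ab² - ab + b² + a - 1, LT = ab².

S(h_1,h_2): lcm = ab². S = -3ab - a.
  leading term ab: no divisor's leading term divides it; move -3ab to the remainder.
  leading term a: no divisor's leading term divides it; move -a to the remainder.
  remainder -3ab - a ≠ 0; add k_3 = -3ab - a to the basis.

S(h_1,k_3): lcm = ab². S = -3ab + 2b² + a - 2.
  leading term ab: subtract (1)·k_3 from -3ab + 2b² + a - 2 → 2b² + 2a - 2
  leading term b²: no divisor's leading term divides it; move 2b² to the remainder.
  leading term a: no divisor's leading term divides it; move 2a to the remainder.
  leading term 1: no divisor's leading term divides it; move -2 to the remainder.
  remainder 2b² + 2a - 2 ≠ 0; add k_4 = 2b² + 2a - 2 to the basis.

S(h_1,k_4): lcm = ab². S = -a² + 2ab + 2b² + 2a - 2.
  leading term a²: no divisor's leading term divides it; move -a² to the remainder.
  leading term ab: subtract (-3)·k_3 from 2ab + 2b² + 2a - 2 → 2b² - a - 2
  leading term b²: subtract (1)·k_4 from 2b² - a - 2 → -3a
  leading term a: no divisor's leading term divides it; move -3a to the remainder.
  remainder -a² - 3a ≠ 0; add k_5 = -a² - 3a to the basis.

The other S-polynomials (S(h_2,k_3), S(h_2,k_4), S(k_3,k_4), S(h_1,k_5), S(h_2,k_5), S(k_3,k_5), S(k_4,k_5)) all reduce to 0 modulo the current basis, so we have a Gröbner basis.
Inter-reduce: drop elements whose leading term is divisible by another's, tail-reduce, and make monic.
Reduced Gröbner basis: {a² + 3a, ab - 2a, b² + a - 1}.

Since the reduced bases disagree, the two ideals are not the same.
The choice of monomial ordering does not affect the verdict — as long as both bases are computed under the same ordering, their equality decides ideal equality.

No, the ideals differ.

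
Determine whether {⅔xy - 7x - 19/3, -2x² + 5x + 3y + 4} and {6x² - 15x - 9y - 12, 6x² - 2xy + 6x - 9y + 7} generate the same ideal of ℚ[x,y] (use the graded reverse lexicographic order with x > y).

For a fixed monomial order, each ideal has a unique reduced Gröbner basis; comparing bases decides equality.
Buchberger on the first generating set:
f_1 = ⅔xy - 7x - 19/3, LT = xy.
f_2 = -2x² + 5x + 3y + 4, LT = x².

S(f_1,f_2): lcm = x²y. S = -21/2x² + 5/2xy + 3/2y² - 19/2x + 2y.
  leading term x²: subtract (21/4)·f_2 from -21/2x² + 5/2xy + 3/2y² - 19/2x + 2y → 5/2xy + 3/2y² - 143/4x - 55/4y - 21
  leading term xy: subtract (15/4)·f_1 from 5/2xy + 3/2y² - 143/4x - 55/4y - 21 → 3/2y² - 19/2x - 55/4y + 11/4
  leading term y²: no divisor's leading term divides it; move 3/2y² to the remainder.
  leading term x: no divisor's leading term divides it; move -19/2x to the remainder.
  leading term y: no divisor's leading term divides it; move -55/4y to the remainder.
  leading term 1: no divisor's leading term divides it; move 11/4 to the remainder.
  remainder 3/2y² - 19/2x - 55/4y + 11/4 ≠ 0; add g_3 = 3/2y² - 19/2x - 55/4y + 11/4 to the basis.

The other S-polynomials (S(f_1,g_3), S(f_2,g_3)) all reduce to 0 modulo the current basis, so we have a Gröbner basis.
Inter-reduce: drop elements whose leading term is divisible by another's, tail-reduce, and make monic.
Reduced Gröbner basis: {x² - 5/2x - 3/2y - 2, xy - 21/2x - 19/2, y² - 19/3x - 55/6y + 11/6}.

Buchberger on the second generating set:
h_1 = 6x² - 15x - 9y - 12, LT = x².
h_2 = 6x² - 2xy + 6x - 9y + 7, LT = x².

S(h_1,h_2): lcm = x². S = ⅓xy - 7/2x - 19/6.
  leading term xy: no divisor's leading term divides it; move ⅓xy to the remainder.
  leading term x: no divisor's leading term divides it; move -7/2x to the remainder.
  leading term 1: no divisor's leading term divides it; move -19/6 to the remainder.
  remainder ⅓xy - 7/2x - 19/6 ≠ 0; add k_3 = ⅓xy - 7/2x - 19/6 to the basis.

S(h_1,k_3): lcm = x²y. S = 21/2x² - 5/2xy - 3/2y² + 19/2x - 2y.
  leading term x²: subtract (7/4)·h_1 from 21/2x² - 5/2xy - 3/2y² + 19/2x - 2y → -5/2xy - 3/2y² + 143/4x + 55/4y + 21
  leading term xy: subtract (-15/2)·k_3 from -5/2xy - 3/2y² + 143/4x + 55/4y + 21 → -3/2y² + 19/2x + 55/4y - 11/4
  leading term y²: no divisor's leading term divides it; move -3/2y² to the remainder.
  leading term x: no divisor's leading term divides it; move 19/2x to the remainder.
  leading term y: no divisor's leading term divides it; move 55/4y to the remainder.
  leading term 1: no divisor's leading term divides it; move -11/4 to the remainder.
  remainder -3/2y² + 19/2x + 55/4y - 11/4 ≠ 0; add k_4 = -3/2y² + 19/2x + 55/4y - 11/4 to the basis.

The other S-polynomials (S(h_2,k_3), S(h_1,k_4), S(h_2,k_4), S(k_3,k_4)) all reduce to 0 modulo the current basis, so we have a Gröbner basis.
Inter-reduce: drop elements whose leading term is divisible by another's, tail-reduce, and make monic.
Reduced Gröbner basis: {x² - 5/2x - 3/2y - 2, xy - 21/2x - 19/2, y² - 19/3x - 55/6y + 11/6}.

Same reduced basis, so the two generating sets span the same ideal.
The same test decides containment: I ⊆ J iff every generator of I reduces to 0 modulo a Gröbner basis of J.

Yes, the ideals are equal.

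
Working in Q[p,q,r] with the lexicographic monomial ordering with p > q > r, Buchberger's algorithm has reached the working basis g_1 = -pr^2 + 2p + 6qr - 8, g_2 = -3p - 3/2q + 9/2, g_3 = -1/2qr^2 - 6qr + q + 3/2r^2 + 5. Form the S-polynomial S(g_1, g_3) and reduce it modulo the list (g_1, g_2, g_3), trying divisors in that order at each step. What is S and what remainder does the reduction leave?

S(g_1, g_3) = -12pqr + 3pr^2 + 10p - 6q^2r + 8q; remainder on division = 0.

lcm(LM(g_1), LM(g_3)) = pqr^2.
S = (lcm/LT(g_1))·g_1 − (lcm/LT(g_3))·g_3 = -12pqr + 3pr^2 + 10p - 6q^2r + 8q.
Reduce S modulo (g_1, g_2, g_3) in that order:
  leading term pqr: subtract (4qr)·g_2 from -12pqr + 3pr^2 + 10p - 6q^2r + 8q → 3pr^2 + 10p - 18qr + 8q
  leading term pr^2: subtract (-3)·g_1 from 3pr^2 + 10p - 18qr + 8q → 16p + 8q - 24
  leading term p: subtract (-16/3)·g_2 from 16p + 8q - 24 → 0
The remainder is 0, so this S-polynomial contributes no new basis element.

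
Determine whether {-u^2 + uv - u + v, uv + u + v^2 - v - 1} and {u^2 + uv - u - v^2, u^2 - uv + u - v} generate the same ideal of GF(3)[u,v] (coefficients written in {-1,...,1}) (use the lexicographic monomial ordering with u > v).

No, the ideals differ.

Since reduced Gröbner bases are canonical representatives of ideals under a given ordering, it suffices to compute and compare them.
Buchberger on the first generating set:
f_1 = -u^2 + uv - u + v, LT = u^2.
f_2 = uv + u + v^2 - v - 1, LT = uv.

S(f_1,f_2): lcm = u^2v. S = -u^2 + uv^2 - uv + u - v^2.
  leading term u^2: subtract (1)·f_1 from -u^2 + uv^2 - uv + u - v^2 → uv^2 + uv - u - v^2 - v
  leading term uv^2: subtract (v)·f_2 from uv^2 + uv - u - v^2 - v → -u - v^3
  leading term u: no divisor's leading term divides it; move -u to the remainder.
  leading term v^3: no divisor's leading term divides it; move -v^3 to the remainder.
  remainder -u - v^3 ≠ 0; add g_3 = -u - v^3 to the basis.

S(f_1,g_3): lcm = u^2. S = -uv^3 - uv + u - v.
  leading term uv^3: subtract (-v^2)·f_2 from -uv^3 - uv + u - v → uv^2 - uv + u + v^4 - v^3 - v^2 - v
  leading term uv^2: subtract (v)·f_2 from uv^2 - uv + u + v^4 - v^3 - v^2 - v → uv + u + v^4 + v^3
  leading term uv: subtract (1)·f_2 from uv + u + v^4 + v^3 → v^4 + v^3 - v^2 + v + 1
  leading term v^4: no divisor's leading term divides it; move v^4 to the remainder.
  leading term v^3: no divisor's leading term divides it; move v^3 to the remainder.
  leading term v^2: no divisor's leading term divides it; move -v^2 to the remainder.
  leading term v: no divisor's leading term divides it; move v to the remainder.
  leading term 1: no divisor's leading term divides it; move 1 to the remainder.
  remainder v^4 + v^3 - v^2 + v + 1 ≠ 0; add g_4 = v^4 + v^3 - v^2 + v + 1 to the basis.

The other S-polynomials (S(f_2,g_3), S(f_1,g_4), S(f_2,g_4), S(g_3,g_4)) all reduce to 0 modulo the current basis, so we have a Gröbner basis.
Inter-reduce: drop elements whose leading term is divisible by another's, tail-reduce, and make monic.
Reduced Gröbner basis: {u + v^3, v^4 + v^3 - v^2 + v + 1}.

Buchberger on the second generating set:
h_1 = u^2 + uv - u - v^2, LT = u^2.
h_2 = u^2 - uv + u - v, LT = u^2.

S(h_1,h_2): lcm = u^2. S = -uv + u - v^2 + v.
  leading term uv: no divisor's leading term divides it; move -uv to the remainder.
  leading term u: no divisor's leading term divides it; move u to the remainder.
  leading term v^2: no divisor's leading term divides it; move -v^2 to the remainder.
  leading term v: no divisor's leading term divides it; move v to the remainder.
  remainder -uv + u - v^2 + v ≠ 0; add k_3 = -uv + u - v^2 + v to the basis.

S(h_1,k_3): lcm = u^2v. S = u^2 - v^3.
  leading term u^2: subtract (1)·h_1 from u^2 - v^3 → -uv + u - v^3 + v^2
  leading term uv: subtract (1)·k_3 from -uv + u - v^3 + v^2 → -v^3 - v^2 - v
  leading term v^3: no divisor's leading term divides it; move -v^3 to the remainder.
  leading term v^2: no divisor's leading term divides it; move -v^2 to the remainder.
  leading term v: no divisor's leading term divides it; move -v to the remainder.
  remainder -v^3 - v^2 - v ≠ 0; add k_4 = -v^3 - v^2 - v to the basis.

The other S-polynomials (S(h_2,k_3), S(h_1,k_4), S(h_2,k_4), S(k_3,k_4)) all reduce to 0 modulo the current basis, so we have a Gröbner basis.
Inter-reduce: drop elements whose leading term is divisible by another's, tail-reduce, and make monic.
Reduced Gröbner basis: {u^2 + v^2 + v, uv - u + v^2 - v, v^3 + v^2 + v}.

These differ, so the ideals are not equal.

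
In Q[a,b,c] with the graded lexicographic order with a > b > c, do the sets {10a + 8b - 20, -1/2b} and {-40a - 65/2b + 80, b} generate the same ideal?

Since reduced Gröbner bases are canonical representatives of ideals under a given ordering, it suffices to compute and compare them.
Buchberger on the first generating set:
f_1 = 10a + 8b - 20, LT = a.
f_2 = -1/2b, LT = b.

The S-polynomials (S(f_1,f_2)) all reduce to 0 modulo the current basis, so we have a Gröbner basis.
Inter-reduce: drop elements whose leading term is divisible by another's, tail-reduce, and make monic.
Reduced Gröbner basis: {a - 2, b}.

Buchberger on the second generating set:
h_1 = -40a - 65/2b + 80, LT = a.
h_2 = b, LT = b.

The S-polynomials (S(h_1,h_2)) all reduce to 0 modulo the current basis, so we have a Gröbner basis.
Inter-reduce: drop elements whose leading term is divisible by another's, tail-reduce, and make monic.
Reduced Gröbner basis: {a - 2, b}.

These coincide, so the ideals are equal.

Yes, the ideals are equal.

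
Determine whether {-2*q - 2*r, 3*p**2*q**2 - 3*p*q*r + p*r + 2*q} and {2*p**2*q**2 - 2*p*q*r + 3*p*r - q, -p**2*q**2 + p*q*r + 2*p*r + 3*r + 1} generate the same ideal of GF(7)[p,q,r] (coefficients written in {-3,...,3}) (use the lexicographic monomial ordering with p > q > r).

No, the ideals differ.

For a fixed monomial order, each ideal has a unique reduced Gröbner basis; comparing bases decides equality.
Buchberger on the first generating set:
f_1 = -2*q - 2*r, LT = q.
f_2 = 3*p**2*q**2 - 3*p*q*r + p*r + 2*q, LT = p**2*q**2.

S(f_1,f_2): lcm = p**2*q**2. S = p**2*q*r + p*q*r + 2*p*r - 3*q.
  leading term p**2*q*r: subtract (3*p**2*r)·f_1 from p**2*q*r + p*q*r + 2*p*r - 3*q → -p**2*r**2 + p*q*r + 2*p*r - 3*q
  leading term p**2*r**2: no divisor's leading term divides it; move -p**2*r**2 to the remainder.
  leading term p*q*r: subtract (3*p*r)·f_1 from p*q*r + 2*p*r - 3*q → -p*r**2 + 2*p*r - 3*q
  leading term p*r**2: no divisor's leading term divides it; move -p*r**2 to the remainder.
  leading term p*r: no divisor's leading term divides it; move 2*p*r to the remainder.
  leading term q: subtract (-2)·f_1 from -3*q → 3*r
  leading term r: no divisor's leading term divides it; move 3*r to the remainder.
  remainder -p**2*r**2 - p*r**2 + 2*p*r + 3*r ≠ 0; add g_3 = -p**2*r**2 - p*r**2 + 2*p*r + 3*r to the basis.

The other S-polynomials (S(f_1,g_3), S(f_2,g_3)) all reduce to 0 modulo the current basis, so we have a Gröbner basis.
Inter-reduce: drop elements whose leading term is divisible by another's, tail-reduce, and make monic.
Reduced Gröbner basis: {p**2*r**2 + p*r**2 - 2*p*r - 3*r, q + r}.

Buchberger on the second generating set:
h_1 = 2*p**2*q**2 - 2*p*q*r + 3*p*r - q, LT = p**2*q**2.
h_2 = -p**2*q**2 + p*q*r + 2*p*r + 3*r + 1, LT = p**2*q**2.

S(h_1,h_2): lcm = p**2*q**2. S = 3*q + 3*r + 1.
  leading term q: no divisor's leading term divides it; move 3*q to the remainder.
  leading term r: no divisor's leading term divides it; move 3*r to the remainder.
  leading term 1: no divisor's leading term divides it; move 1 to the remainder.
  remainder 3*q + 3*r + 1 ≠ 0; add k_3 = 3*q + 3*r + 1 to the basis.

S(h_1,k_3): lcm = p**2*q**2. S = -p**2*q*r + 2*p**2*q - p*q*r - 2*p*r + 3*q.
  leading term p**2*q*r: subtract (2*p**2*r)·k_3 from -p**2*q*r + 2*p**2*q - p*q*r - 2*p*r + 3*q → 2*p**2*q + p**2*r**2 - 2*p**2*r - p*q*r - 2*p*r + 3*q
  leading term p**2*q: subtract (3*p**2)·k_3 from 2*p**2*q + p**2*r**2 - 2*p**2*r - p*q*r - 2*p*r + 3*q → p**2*r**2 + 3*p**2*r - 3*p**2 - p*q*r - 2*p*r + 3*q
  leading term p**2*r**2: no divisor's leading term divides it; move p**2*r**2 to the remainder.
  leading term p**2*r: no divisor's leading term divides it; move 3*p**2*r to the remainder.
  leading term p**2: no divisor's leading term divides it; move -3*p**2 to the remainder.
  leading term p*q*r: subtract (2*p*r)·k_3 from -p*q*r - 2*p*r + 3*q → p*r**2 + 3*p*r + 3*q
  leading term p*r**2: no divisor's leading term divides it; move p*r**2 to the remainder.
  leading term p*r: no divisor's leading term divides it; move 3*p*r to the remainder.
  leading term q: subtract (1)·k_3 from 3*q → -3*r - 1
  leading term r: no divisor's leading term divides it; move -3*r to the remainder.
  leading term 1: no divisor's leading term divides it; move -1 to the remainder.
  remainder p**2*r**2 + 3*p**2*r - 3*p**2 + p*r**2 + 3*p*r - 3*r - 1 ≠ 0; add k_4 = p**2*r**2 + 3*p**2*r - 3*p**2 + p*r**2 + 3*p*r - 3*r - 1 to the basis.

The other S-polynomials (S(h_2,k_3), S(h_1,k_4), S(h_2,k_4), S(k_3,k_4)) all reduce to 0 modulo the current basis, so we have a Gröbner basis.
Inter-reduce: drop elements whose leading term is divisible by another's, tail-reduce, and make monic.
Reduced Gröbner basis: {p**2*r**2 + 3*p**2*r - 3*p**2 + p*r**2 + 3*p*r - 3*r - 1, q + r - 2}.

Since the reduced bases disagree, the two ideals are not the same.
The choice of monomial ordering does not affect the verdict — as long as both bases are computed under the same ordering, their equality decides ideal equality.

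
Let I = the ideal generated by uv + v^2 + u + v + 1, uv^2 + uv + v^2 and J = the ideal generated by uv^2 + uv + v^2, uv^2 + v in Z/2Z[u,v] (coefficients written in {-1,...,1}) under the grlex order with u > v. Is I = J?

Since reduced Gröbner bases are canonical representatives of ideals under a given ordering, it suffices to compute and compare them.
Buchberger on the first generating set:
f_1 = uv + v^2 + u + v + 1, LT = uv.
f_2 = uv^2 + uv + v^2, LT = uv^2.

S(f_1,f_2): lcm = uv^2. S = v^3 + v.
  leading term v^3: no divisor's leading term divides it; move v^3 to the remainder.
  leading term v: no divisor's leading term divides it; move v to the remainder.
  remainder v^3 + v ≠ 0; add g_3 = v^3 + v to the basis.

S(f_1,g_3): lcm = uv^3. S = v^4 + uv^2 + v^3 + uv + v^2.
  leading term v^4: subtract (v)·g_3 from v^4 + uv^2 + v^3 + uv + v^2 → uv^2 + v^3 + uv
  leading term uv^2: subtract (v)·f_1 from uv^2 + v^3 + uv → v^2 + v
  leading term v^2: no divisor's leading term divides it; move v^2 to the remainder.
  leading term v: no divisor's leading term divides it; move v to the remainder.
  remainder v^2 + v ≠ 0; add g_4 = v^2 + v to the basis.

S(f_1,g_4): lcm = uv^2. S = v^3 + v^2 + v.
  leading term v^3: subtract (1)·g_3 from v^3 + v^2 + v → v^2
  leading term v^2: subtract (1)·g_4 from v^2 → v
  leading term v: no divisor's leading term divides it; move v to the remainder.
  remainder v ≠ 0; add g_5 = v to the basis.

S(f_1,g_5): lcm = uv. S = v^2 + u + v + 1.
  leading term v^2: subtract (1)·g_4 from v^2 + u + v + 1 → u + 1
  leading term u: no divisor's leading term divides it; move u to the remainder.
  leading term 1: no divisor's leading term divides it; move 1 to the remainder.
  remainder u + 1 ≠ 0; add g_6 = u + 1 to the basis.

The other S-polynomials (S(f_2,g_3), S(f_2,g_4), S(g_3,g_4), S(f_2,g_5), S(g_3,g_5), S(g_4,g_5), S(f_1,g_6), S(f_2,g_6), S(g_3,g_6), S(g_4,g_6), S(g_5,g_6)) all reduce to 0 modulo the current basis, so we have a Gröbner basis.
Inter-reduce: drop elements whose leading term is divisible by another's, tail-reduce, and make monic.
Reduced Gröbner basis: {u + 1, v}.

Buchberger on the second generating set:
h_1 = uv^2 + uv + v^2, LT = uv^2.
h_2 = uv^2 + v, LT = uv^2.

S(h_1,h_2): lcm = uv^2. S = uv + v^2 + v.
  leading term uv: no divisor's leading term divides it; move uv to the remainder.
  leading term v^2: no divisor's leading term divides it; move v^2 to the remainder.
  leading term v: no divisor's leading term divides it; move v to the remainder.
  remainder uv + v^2 + v ≠ 0; add k_3 = uv + v^2 + v to the basis.

S(h_1,k_3): lcm = uv^2. S = v^3 + uv.
  leading term v^3: no divisor's leading term divides it; move v^3 to the remainder.
  leading term uv: subtract (1)·k_3 from uv → v^2 + v
  leading term v^2: no divisor's leading term divides it; move v^2 to the remainder.
  leading term v: no divisor's leading term divides it; move v to the remainder.
  remainder v^3 + v^2 + v ≠ 0; add k_4 = v^3 + v^2 + v to the basis.

The other S-polynomials (S(h_2,k_3), S(h_1,k_4), S(h_2,k_4), S(k_3,k_4)) all reduce to 0 modulo the current basis, so we have a Gröbner basis.
Inter-reduce: drop elements whose leading term is divisible by another's, tail-reduce, and make monic.
Reduced Gröbner basis: {v^3 + v^2 + v, uv + v^2 + v}.

These differ, so the ideals are not equal.

No, the ideals differ.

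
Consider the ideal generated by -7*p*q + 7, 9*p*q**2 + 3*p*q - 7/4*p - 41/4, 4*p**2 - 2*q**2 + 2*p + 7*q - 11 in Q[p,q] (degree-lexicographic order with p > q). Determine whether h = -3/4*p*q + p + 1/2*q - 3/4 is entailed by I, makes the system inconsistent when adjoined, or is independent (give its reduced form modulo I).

-3/4*p*q + p + 1/2*q - 3/4 lies in I (it reduces to 0).

First compute the reduced Gröbner basis of I by Buchberger's algorithm.
f_1 = -7*p*q + 7, LT = p*q.
f_2 = 9*p*q**2 + 3*p*q - 7/4*p - 41/4, LT = p*q**2.
f_3 = 4*p**2 - 2*q**2 + 2*p + 7*q - 11, LT = p**2.

S(f_1,f_2): lcm = p*q**2. S = -1/3*p*q + 7/36*p - q + 41/36.
  reduce S modulo (f_1, f_2, f_3):
  remainder 7/36*p - q + 29/36 ≠ 0; add k_4 = 7/36*p - q + 29/36 to the basis.

S(f_1,f_3): lcm = p**2*q. S = 1/2*q**3 - 1/2*p*q - 7/4*q**2 - p + 11/4*q.
  reduce S modulo (f_1, f_2, f_3, k_4):
  remainder 1/2*q**3 - 7/4*q**2 - 67/28*q + 51/14 ≠ 0; add k_5 = 1/2*q**3 - 7/4*q**2 - 67/28*q + 51/14 to the basis.

S(f_2,f_3): lcm = p**2*q**2. S = 1/2*q**4 + 1/3*p**2*q - 1/2*p*q**2 - 7/4*q**3 - 7/36*p**2 + 11/4*q**2 - 41/36*p.
  reduce S modulo (f_1, f_2, f_3, k_4, k_5):
  remainder 2543/504*q**2 - 7505/1008*q + 2419/1008 ≠ 0; add k_6 = 2543/504*q**2 - 7505/1008*q + 2419/1008 to the basis.

S(f_1,k_4): lcm = p*q. S = 36/7*q**2 - 29/7*q - 1.
  reduce S modulo (f_1, f_2, f_3, k_4, k_5, k_6):
  remainder 61343/17801*q - 61343/17801 ≠ 0; add k_7 = 61343/17801*q - 61343/17801 to the basis.

The other S-polynomials (S(f_2,k_4), S(f_3,k_4), S(f_1,k_5), S(f_2,k_5), S(f_3,k_5), S(k_4,k_5), S(f_1,k_6), S(f_2,k_6), S(f_3,k_6), S(k_4,k_6), S(k_5,k_6), S(f_1,k_7), S(f_2,k_7), S(f_3,k_7), S(k_4,k_7), S(k_5,k_7), S(k_6,k_7)) all reduce to 0 modulo the current basis, so we have a Gröbner basis.
Inter-reduce: drop elements whose leading term is divisible by another's, tail-reduce, and make monic.
Reduced Gröbner basis: {p - 1, q - 1}.
Label its elements g_1 = p - 1, g_2 = q - 1.

Reduce h = -3/4*p*q + p + 1/2*q - 3/4 modulo G:
  leading term p*q: subtract (-3/4*q)·g_1 from -3/4*p*q + p + 1/2*q - 3/4 → p - 1/4*q - 3/4
  leading term p: subtract (1)·g_1 from p - 1/4*q - 3/4 → -1/4*q + 1/4
  leading term q: subtract (-1/4)·g_2 from -1/4*q + 1/4 → 0
  normal form = 0.
Since the normal form is 0, h ∈ I.

Ideal membership is decidable via reduction modulo a Gröbner basis.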